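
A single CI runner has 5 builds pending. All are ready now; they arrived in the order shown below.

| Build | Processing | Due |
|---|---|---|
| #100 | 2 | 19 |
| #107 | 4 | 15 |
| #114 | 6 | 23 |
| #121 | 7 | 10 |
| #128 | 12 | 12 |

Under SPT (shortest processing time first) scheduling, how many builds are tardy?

2

SPT (increasing processing time): #100 #107 #114 #121 #128.
#100: 0→2, due 19, tardiness 0
#107: 2→6, due 15, tardiness 0
#114: 6→12, due 23, tardiness 0
#121: 12→19, due 10, tardiness 9
#128: 19→31, due 12, tardiness 19
Late builds: 2.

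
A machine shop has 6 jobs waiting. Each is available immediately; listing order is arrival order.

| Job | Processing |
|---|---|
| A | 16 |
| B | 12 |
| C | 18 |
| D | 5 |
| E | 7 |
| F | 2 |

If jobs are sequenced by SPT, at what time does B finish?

26

SPT (increasing processing time): F D E B A C.
F: 0→2
D: 2→7
E: 7→14
B: 14→26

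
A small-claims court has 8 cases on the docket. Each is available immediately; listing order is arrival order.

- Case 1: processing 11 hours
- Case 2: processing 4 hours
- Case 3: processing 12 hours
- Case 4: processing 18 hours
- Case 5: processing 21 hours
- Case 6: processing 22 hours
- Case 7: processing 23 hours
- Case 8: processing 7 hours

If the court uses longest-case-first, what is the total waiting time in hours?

LPT (decreasing processing time): Case 7 Case 6 Case 5 Case 4 Case 3 Case 1 Case 8 Case 2.
Case 7: waits 0, runs 0→23
Case 6: waits 23, runs 23→45
Case 5: waits 45, runs 45→66
Case 4: waits 66, runs 66→84
Case 3: waits 84, runs 84→96
Case 1: waits 96, runs 96→107
Case 8: waits 107, runs 107→114
Case 2: waits 114, runs 114→118
Sum = 0+23+45+66+84+96+107+114 = 535.

535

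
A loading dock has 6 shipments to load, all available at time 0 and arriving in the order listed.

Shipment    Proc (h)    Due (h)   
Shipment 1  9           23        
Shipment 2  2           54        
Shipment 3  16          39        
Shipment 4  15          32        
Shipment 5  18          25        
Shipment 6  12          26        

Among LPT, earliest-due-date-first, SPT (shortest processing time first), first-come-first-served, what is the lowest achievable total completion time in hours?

LPT (decreasing processing time): Shipment 5 Shipment 3 Shipment 4 Shipment 6 Shipment 1 Shipment 2.
Shipment 5: 0→18
Shipment 3: 18→34
Shipment 4: 34→49
Shipment 6: 49→61
Shipment 1: 61→70
Shipment 2: 70→72
Sum = 18+34+49+61+70+72 = 304.
EDD (increasing due date): Shipment 1 Shipment 5 Shipment 6 Shipment 4 Shipment 3 Shipment 2.
Shipment 1: 0→9
Shipment 5: 9→27
Shipment 6: 27→39
Shipment 4: 39→54
Shipment 3: 54→70
Shipment 2: 70→72
Sum = 9+27+39+54+70+72 = 271.
SPT (increasing processing time): Shipment 2 Shipment 1 Shipment 6 Shipment 4 Shipment 3 Shipment 5.
Shipment 2: 0→2
Shipment 1: 2→11
Shipment 6: 11→23
Shipment 4: 23→38
Shipment 3: 38→54
Shipment 5: 54→72
Sum = 2+11+23+38+54+72 = 200.
FIFO (arrival order): Shipment 1 Shipment 2 Shipment 3 Shipment 4 Shipment 5 Shipment 6.
Shipment 1: 0→9
Shipment 2: 9→11
Shipment 3: 11→27
Shipment 4: 27→42
Shipment 5: 42→60
Shipment 6: 60→72
Sum = 9+11+27+42+60+72 = 221.
LPT 304, EDD 271, SPT 200, FIFO 221 → minimum 200.

200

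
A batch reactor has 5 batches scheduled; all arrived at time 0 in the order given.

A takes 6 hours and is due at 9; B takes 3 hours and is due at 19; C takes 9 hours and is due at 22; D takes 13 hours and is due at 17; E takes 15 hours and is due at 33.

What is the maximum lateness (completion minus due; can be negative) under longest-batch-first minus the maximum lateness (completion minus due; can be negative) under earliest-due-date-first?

21

LPT (decreasing processing time): E D C A B.
E: 0→15, due 33, lateness -18
D: 15→28, due 17, lateness 11
C: 28→37, due 22, lateness 15
A: 37→43, due 9, lateness 34
B: 43→46, due 19, lateness 27
Maximum = 34.
EDD (increasing due date): A D B C E.
A: 0→6, due 9, lateness -3
D: 6→19, due 17, lateness 2
B: 19→22, due 19, lateness 3
C: 22→31, due 22, lateness 9
E: 31→46, due 33, lateness 13
Maximum = 13.
Difference = 34 − 13 = 21.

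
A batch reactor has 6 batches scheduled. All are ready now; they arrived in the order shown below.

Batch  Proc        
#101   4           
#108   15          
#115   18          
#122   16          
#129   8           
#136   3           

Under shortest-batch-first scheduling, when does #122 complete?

46

SPT (increasing processing time): #136 #101 #129 #108 #122 #115.
#136: 0→3
#101: 3→7
#129: 7→15
#108: 15→30
#122: 30→46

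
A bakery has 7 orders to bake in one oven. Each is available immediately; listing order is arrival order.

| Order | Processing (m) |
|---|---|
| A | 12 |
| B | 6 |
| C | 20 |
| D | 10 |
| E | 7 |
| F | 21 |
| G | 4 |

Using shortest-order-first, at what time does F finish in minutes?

80

SPT (increasing processing time): G B E D A C F.
G: 0→4
B: 4→10
E: 10→17
D: 17→27
A: 27→39
C: 39→59
F: 59→80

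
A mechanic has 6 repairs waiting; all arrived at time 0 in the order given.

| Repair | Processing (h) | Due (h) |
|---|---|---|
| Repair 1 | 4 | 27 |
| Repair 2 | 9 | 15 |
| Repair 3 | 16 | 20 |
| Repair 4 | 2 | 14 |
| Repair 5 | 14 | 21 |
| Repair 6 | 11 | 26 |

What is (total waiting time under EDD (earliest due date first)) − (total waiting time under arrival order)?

EDD (increasing due date): Repair 4 Repair 2 Repair 3 Repair 5 Repair 6 Repair 1.
Repair 4: waits 0, runs 0→2
Repair 2: waits 2, runs 2→11
Repair 3: waits 11, runs 11→27
Repair 5: waits 27, runs 27→41
Repair 6: waits 41, runs 41→52
Repair 1: waits 52, runs 52→56
Sum = 0+2+11+27+41+52 = 133.
FIFO (arrival order): Repair 1 Repair 2 Repair 3 Repair 4 Repair 5 Repair 6.
Repair 1: waits 0, runs 0→4
Repair 2: waits 4, runs 4→13
Repair 3: waits 13, runs 13→29
Repair 4: waits 29, runs 29→31
Repair 5: waits 31, runs 31→45
Repair 6: waits 45, runs 45→56
Sum = 0+4+13+29+31+45 = 122.
Difference = 133 − 122 = 11.

11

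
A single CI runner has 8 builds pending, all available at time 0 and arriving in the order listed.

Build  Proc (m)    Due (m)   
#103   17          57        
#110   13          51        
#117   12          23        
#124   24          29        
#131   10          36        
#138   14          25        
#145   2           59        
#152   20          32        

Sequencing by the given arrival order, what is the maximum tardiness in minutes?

FIFO (arrival order): #103 #110 #117 #124 #131 #138 #145 #152.
#103: 0→17, due 57, tardiness 0
#110: 17→30, due 51, tardiness 0
#117: 30→42, due 23, tardiness 19
#124: 42→66, due 29, tardiness 37
#131: 66→76, due 36, tardiness 40
#138: 76→90, due 25, tardiness 65
#145: 90→92, due 59, tardiness 33
#152: 92→112, due 32, tardiness 80
Maximum = 80.

80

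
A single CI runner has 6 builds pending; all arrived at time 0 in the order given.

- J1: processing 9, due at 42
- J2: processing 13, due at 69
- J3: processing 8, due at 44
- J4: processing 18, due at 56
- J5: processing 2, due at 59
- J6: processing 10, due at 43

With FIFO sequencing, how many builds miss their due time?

1

FIFO (arrival order): J1 J2 J3 J4 J5 J6.
J1: 0→9, due 42, tardiness 0
J2: 9→22, due 69, tardiness 0
J3: 22→30, due 44, tardiness 0
J4: 30→48, due 56, tardiness 0
J5: 48→50, due 59, tardiness 0
J6: 50→60, due 43, tardiness 17
Late builds: 1.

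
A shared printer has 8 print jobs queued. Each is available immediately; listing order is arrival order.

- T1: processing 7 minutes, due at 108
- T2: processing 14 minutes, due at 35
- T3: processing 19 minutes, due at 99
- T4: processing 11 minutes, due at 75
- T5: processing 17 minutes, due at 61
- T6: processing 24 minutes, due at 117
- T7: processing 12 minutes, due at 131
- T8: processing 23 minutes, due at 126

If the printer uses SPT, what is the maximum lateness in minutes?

10

SPT (increasing processing time): T1 T4 T7 T2 T5 T3 T8 T6.
T1: 0→7, due 108, lateness -101
T4: 7→18, due 75, lateness -57
T7: 18→30, due 131, lateness -101
T2: 30→44, due 35, lateness 9
T5: 44→61, due 61, lateness 0
T3: 61→80, due 99, lateness -19
T8: 80→103, due 126, lateness -23
T6: 103→127, due 117, lateness 10
Maximum = 10.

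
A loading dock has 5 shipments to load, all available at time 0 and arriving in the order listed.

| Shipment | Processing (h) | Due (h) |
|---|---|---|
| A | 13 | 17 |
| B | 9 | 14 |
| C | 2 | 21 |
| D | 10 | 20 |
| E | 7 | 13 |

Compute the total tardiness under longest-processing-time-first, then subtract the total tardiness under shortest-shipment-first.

LPT (decreasing processing time): A D B E C.
A: 0→13, due 17, tardiness 0
D: 13→23, due 20, tardiness 3
B: 23→32, due 14, tardiness 18
E: 32→39, due 13, tardiness 26
C: 39→41, due 21, tardiness 20
Sum = 0+3+18+26+20 = 67.
SPT (increasing processing time): C E B D A.
C: 0→2, due 21, tardiness 0
E: 2→9, due 13, tardiness 0
B: 9→18, due 14, tardiness 4
D: 18→28, due 20, tardiness 8
A: 28→41, due 17, tardiness 24
Sum = 0+0+4+8+24 = 36.
Difference = 67 − 36 = 31.

31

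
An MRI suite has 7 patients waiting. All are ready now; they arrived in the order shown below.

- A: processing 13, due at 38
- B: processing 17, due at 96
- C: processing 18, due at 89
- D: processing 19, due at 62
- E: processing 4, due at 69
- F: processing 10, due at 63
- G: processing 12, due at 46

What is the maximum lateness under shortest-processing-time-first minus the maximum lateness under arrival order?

-16

SPT (increasing processing time): E F G A B C D.
E: 0→4, due 69, lateness -65
F: 4→14, due 63, lateness -49
G: 14→26, due 46, lateness -20
A: 26→39, due 38, lateness 1
B: 39→56, due 96, lateness -40
C: 56→74, due 89, lateness -15
D: 74→93, due 62, lateness 31
Maximum = 31.
FIFO (arrival order): A B C D E F G.
A: 0→13, due 38, lateness -25
B: 13→30, due 96, lateness -66
C: 30→48, due 89, lateness -41
D: 48→67, due 62, lateness 5
E: 67→71, due 69, lateness 2
F: 71→81, due 63, lateness 18
G: 81→93, due 46, lateness 47
Maximum = 47.
Difference = 31 − 47 = -16.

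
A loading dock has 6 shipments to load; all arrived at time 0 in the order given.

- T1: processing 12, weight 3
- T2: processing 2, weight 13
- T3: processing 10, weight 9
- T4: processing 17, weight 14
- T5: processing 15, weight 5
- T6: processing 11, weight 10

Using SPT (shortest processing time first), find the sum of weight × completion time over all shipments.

SPT (increasing processing time): T2 T3 T6 T1 T5 T4.
T2: finishes 2, weight 13, w·C = 26
T3: finishes 12, weight 9, w·C = 108
T6: finishes 23, weight 10, w·C = 230
T1: finishes 35, weight 3, w·C = 105
T5: finishes 50, weight 5, w·C = 250
T4: finishes 67, weight 14, w·C = 938
Sum = 26+108+230+105+250+938 = 1657.

1657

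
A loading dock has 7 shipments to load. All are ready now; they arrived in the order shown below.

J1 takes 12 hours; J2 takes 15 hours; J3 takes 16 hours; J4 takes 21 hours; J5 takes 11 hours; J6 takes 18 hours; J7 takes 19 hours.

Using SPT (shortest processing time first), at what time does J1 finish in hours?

SPT (increasing processing time): J5 J1 J2 J3 J6 J7 J4.
J5: 0→11
J1: 11→23

23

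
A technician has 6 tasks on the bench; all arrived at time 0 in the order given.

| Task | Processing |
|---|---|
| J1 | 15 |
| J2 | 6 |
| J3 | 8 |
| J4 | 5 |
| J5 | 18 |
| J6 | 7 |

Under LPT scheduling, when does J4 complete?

59

LPT (decreasing processing time): J5 J1 J3 J6 J2 J4.
J5: 0→18
J1: 18→33
J3: 33→41
J6: 41→48
J2: 48→54
J4: 54→59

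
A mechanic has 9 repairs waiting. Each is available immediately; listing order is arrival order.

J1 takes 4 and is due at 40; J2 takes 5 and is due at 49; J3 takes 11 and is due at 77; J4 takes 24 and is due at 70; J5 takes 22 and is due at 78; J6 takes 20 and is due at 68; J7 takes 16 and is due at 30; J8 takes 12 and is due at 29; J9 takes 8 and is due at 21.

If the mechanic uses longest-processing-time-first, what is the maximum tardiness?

LPT (decreasing processing time): J4 J5 J6 J7 J8 J3 J9 J2 J1.
J4: 0→24, due 70, tardiness 0
J5: 24→46, due 78, tardiness 0
J6: 46→66, due 68, tardiness 0
J7: 66→82, due 30, tardiness 52
J8: 82→94, due 29, tardiness 65
J3: 94→105, due 77, tardiness 28
J9: 105→113, due 21, tardiness 92
J2: 113→118, due 49, tardiness 69
J1: 118→122, due 40, tardiness 82
Maximum = 92.

92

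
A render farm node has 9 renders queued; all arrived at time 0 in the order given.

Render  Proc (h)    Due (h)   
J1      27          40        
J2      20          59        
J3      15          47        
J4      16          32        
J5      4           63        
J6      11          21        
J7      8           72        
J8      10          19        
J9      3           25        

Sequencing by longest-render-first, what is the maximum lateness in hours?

LPT (decreasing processing time): J1 J2 J4 J3 J6 J8 J7 J5 J9.
J1: 0→27, due 40, lateness -13
J2: 27→47, due 59, lateness -12
J4: 47→63, due 32, lateness 31
J3: 63→78, due 47, lateness 31
J6: 78→89, due 21, lateness 68
J8: 89→99, due 19, lateness 80
J7: 99→107, due 72, lateness 35
J5: 107→111, due 63, lateness 48
J9: 111→114, due 25, lateness 89
Maximum = 89.

89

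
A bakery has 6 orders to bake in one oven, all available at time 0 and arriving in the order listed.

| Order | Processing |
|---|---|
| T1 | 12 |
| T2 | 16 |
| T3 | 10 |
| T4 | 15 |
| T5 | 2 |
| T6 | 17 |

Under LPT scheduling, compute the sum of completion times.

LPT (decreasing processing time): T6 T2 T4 T1 T3 T5.
T6: 0→17
T2: 17→33
T4: 33→48
T1: 48→60
T3: 60→70
T5: 70→72
Sum = 17+33+48+60+70+72 = 300.

300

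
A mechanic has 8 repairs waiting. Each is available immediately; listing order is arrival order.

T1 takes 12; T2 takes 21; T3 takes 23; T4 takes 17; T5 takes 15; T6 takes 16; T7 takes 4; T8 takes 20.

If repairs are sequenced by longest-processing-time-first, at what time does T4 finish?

LPT (decreasing processing time): T3 T2 T8 T4 T6 T5 T1 T7.
T3: 0→23
T2: 23→44
T8: 44→64
T4: 64→81

81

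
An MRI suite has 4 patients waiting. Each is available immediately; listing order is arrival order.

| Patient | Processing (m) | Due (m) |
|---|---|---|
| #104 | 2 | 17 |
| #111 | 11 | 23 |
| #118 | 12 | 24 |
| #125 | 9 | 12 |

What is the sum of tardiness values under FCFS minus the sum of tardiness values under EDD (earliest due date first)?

FIFO (arrival order): #104 #111 #118 #125.
#104: 0→2, due 17, tardiness 0
#111: 2→13, due 23, tardiness 0
#118: 13→25, due 24, tardiness 1
#125: 25→34, due 12, tardiness 22
Sum = 0+0+1+22 = 23.
EDD (increasing due date): #125 #104 #111 #118.
#125: 0→9, due 12, tardiness 0
#104: 9→11, due 17, tardiness 0
#111: 11→22, due 23, tardiness 0
#118: 22→34, due 24, tardiness 10
Sum = 0+0+0+10 = 10.
Difference = 23 − 10 = 13.

13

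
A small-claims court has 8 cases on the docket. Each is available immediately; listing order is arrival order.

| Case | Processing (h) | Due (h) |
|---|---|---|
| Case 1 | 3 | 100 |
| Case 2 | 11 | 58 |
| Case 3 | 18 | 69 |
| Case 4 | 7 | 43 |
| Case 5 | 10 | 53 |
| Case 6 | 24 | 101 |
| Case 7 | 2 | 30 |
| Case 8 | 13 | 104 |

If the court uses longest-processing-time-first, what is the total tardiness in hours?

129

LPT (decreasing processing time): Case 6 Case 3 Case 8 Case 2 Case 5 Case 4 Case 1 Case 7.
Case 6: 0→24, due 101, tardiness 0
Case 3: 24→42, due 69, tardiness 0
Case 8: 42→55, due 104, tardiness 0
Case 2: 55→66, due 58, tardiness 8
Case 5: 66→76, due 53, tardiness 23
Case 4: 76→83, due 43, tardiness 40
Case 1: 83→86, due 100, tardiness 0
Case 7: 86→88, due 30, tardiness 58
Sum = 0+0+0+8+23+40+0+58 = 129.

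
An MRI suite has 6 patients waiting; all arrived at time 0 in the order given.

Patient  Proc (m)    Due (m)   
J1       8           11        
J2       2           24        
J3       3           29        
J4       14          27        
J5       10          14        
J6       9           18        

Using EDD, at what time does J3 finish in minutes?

EDD (increasing due date): J1 J5 J6 J2 J4 J3.
J1: 0→8
J5: 8→18
J6: 18→27
J2: 27→29
J4: 29→43
J3: 43→46

46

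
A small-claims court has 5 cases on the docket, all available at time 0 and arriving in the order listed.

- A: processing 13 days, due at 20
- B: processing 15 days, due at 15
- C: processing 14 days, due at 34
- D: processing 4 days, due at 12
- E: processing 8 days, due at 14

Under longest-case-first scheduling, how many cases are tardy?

3

LPT (decreasing processing time): B C A E D.
B: 0→15, due 15, tardiness 0
C: 15→29, due 34, tardiness 0
A: 29→42, due 20, tardiness 22
E: 42→50, due 14, tardiness 36
D: 50→54, due 12, tardiness 42
Late cases: 3.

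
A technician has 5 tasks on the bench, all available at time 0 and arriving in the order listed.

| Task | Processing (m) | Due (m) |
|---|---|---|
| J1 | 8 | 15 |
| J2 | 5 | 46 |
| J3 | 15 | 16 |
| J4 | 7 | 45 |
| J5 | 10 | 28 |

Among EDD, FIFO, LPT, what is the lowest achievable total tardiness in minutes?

12

EDD (increasing due date): J1 J3 J5 J4 J2.
J1: 0→8, due 15, tardiness 0
J3: 8→23, due 16, tardiness 7
J5: 23→33, due 28, tardiness 5
J4: 33→40, due 45, tardiness 0
J2: 40→45, due 46, tardiness 0
Sum = 0+7+5+0+0 = 12.
FIFO (arrival order): J1 J2 J3 J4 J5.
J1: 0→8, due 15, tardiness 0
J2: 8→13, due 46, tardiness 0
J3: 13→28, due 16, tardiness 12
J4: 28→35, due 45, tardiness 0
J5: 35→45, due 28, tardiness 17
Sum = 0+0+12+0+17 = 29.
LPT (decreasing processing time): J3 J5 J1 J4 J2.
J3: 0→15, due 16, tardiness 0
J5: 15→25, due 28, tardiness 0
J1: 25→33, due 15, tardiness 18
J4: 33→40, due 45, tardiness 0
J2: 40→45, due 46, tardiness 0
Sum = 0+0+18+0+0 = 18.
EDD 12, FIFO 29, LPT 18 → minimum 12.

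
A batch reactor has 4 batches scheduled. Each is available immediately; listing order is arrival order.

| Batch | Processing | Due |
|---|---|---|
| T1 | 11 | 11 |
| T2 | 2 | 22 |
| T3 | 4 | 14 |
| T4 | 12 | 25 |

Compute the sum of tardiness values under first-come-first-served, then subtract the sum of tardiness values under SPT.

-3

FIFO (arrival order): T1 T2 T3 T4.
T1: 0→11, due 11, tardiness 0
T2: 11→13, due 22, tardiness 0
T3: 13→17, due 14, tardiness 3
T4: 17→29, due 25, tardiness 4
Sum = 0+0+3+4 = 7.
SPT (increasing processing time): T2 T3 T1 T4.
T2: 0→2, due 22, tardiness 0
T3: 2→6, due 14, tardiness 0
T1: 6→17, due 11, tardiness 6
T4: 17→29, due 25, tardiness 4
Sum = 0+0+6+4 = 10.
Difference = 7 − 10 = -3.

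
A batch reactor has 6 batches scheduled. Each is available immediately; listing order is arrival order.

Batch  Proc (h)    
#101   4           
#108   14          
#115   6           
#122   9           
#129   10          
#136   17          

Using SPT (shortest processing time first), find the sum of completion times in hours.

165

SPT (increasing processing time): #101 #115 #122 #129 #108 #136.
#101: 0→4
#115: 4→10
#122: 10→19
#129: 19→29
#108: 29→43
#136: 43→60
Sum = 4+10+19+29+43+60 = 165.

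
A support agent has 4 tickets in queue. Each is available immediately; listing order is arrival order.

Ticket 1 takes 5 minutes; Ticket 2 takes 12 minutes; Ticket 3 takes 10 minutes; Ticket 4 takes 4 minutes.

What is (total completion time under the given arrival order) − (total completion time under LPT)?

-12

FIFO (arrival order): Ticket 1 Ticket 2 Ticket 3 Ticket 4.
Ticket 1: 0→5
Ticket 2: 5→17
Ticket 3: 17→27
Ticket 4: 27→31
Sum = 5+17+27+31 = 80.
LPT (decreasing processing time): Ticket 2 Ticket 3 Ticket 1 Ticket 4.
Ticket 2: 0→12
Ticket 3: 12→22
Ticket 1: 22→27
Ticket 4: 27→31
Sum = 12+22+27+31 = 92.
Difference = 80 − 92 = -12.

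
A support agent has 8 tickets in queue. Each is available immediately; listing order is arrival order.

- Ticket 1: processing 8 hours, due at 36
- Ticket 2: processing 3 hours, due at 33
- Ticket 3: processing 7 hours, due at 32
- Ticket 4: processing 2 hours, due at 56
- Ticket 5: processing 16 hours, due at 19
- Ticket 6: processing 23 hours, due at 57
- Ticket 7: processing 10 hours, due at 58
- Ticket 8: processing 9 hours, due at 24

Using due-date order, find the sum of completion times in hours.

EDD (increasing due date): Ticket 5 Ticket 8 Ticket 3 Ticket 2 Ticket 1 Ticket 4 Ticket 6 Ticket 7.
Ticket 5: 0→16
Ticket 8: 16→25
Ticket 3: 25→32
Ticket 2: 32→35
Ticket 1: 35→43
Ticket 4: 43→45
Ticket 6: 45→68
Ticket 7: 68→78
Sum = 16+25+32+35+43+45+68+78 = 342.

342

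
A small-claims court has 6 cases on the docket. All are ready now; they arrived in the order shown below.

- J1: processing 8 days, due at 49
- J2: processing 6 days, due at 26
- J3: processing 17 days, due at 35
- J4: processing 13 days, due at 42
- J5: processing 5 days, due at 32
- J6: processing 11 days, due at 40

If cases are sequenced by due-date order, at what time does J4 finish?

EDD (increasing due date): J2 J5 J3 J6 J4 J1.
J2: 0→6
J5: 6→11
J3: 11→28
J6: 28→39
J4: 39→52

52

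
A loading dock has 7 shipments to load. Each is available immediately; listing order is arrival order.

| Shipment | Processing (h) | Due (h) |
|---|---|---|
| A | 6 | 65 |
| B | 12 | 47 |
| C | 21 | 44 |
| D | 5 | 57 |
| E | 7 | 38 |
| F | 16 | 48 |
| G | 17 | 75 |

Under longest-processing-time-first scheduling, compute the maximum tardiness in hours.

35

LPT (decreasing processing time): C G F B E A D.
C: 0→21, due 44, tardiness 0
G: 21→38, due 75, tardiness 0
F: 38→54, due 48, tardiness 6
B: 54→66, due 47, tardiness 19
E: 66→73, due 38, tardiness 35
A: 73→79, due 65, tardiness 14
D: 79→84, due 57, tardiness 27
Maximum = 35.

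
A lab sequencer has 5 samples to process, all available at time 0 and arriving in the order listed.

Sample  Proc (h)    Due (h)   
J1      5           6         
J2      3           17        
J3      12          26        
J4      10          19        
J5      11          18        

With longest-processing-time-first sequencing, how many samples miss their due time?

LPT (decreasing processing time): J3 J5 J4 J1 J2.
J3: 0→12, due 26, tardiness 0
J5: 12→23, due 18, tardiness 5
J4: 23→33, due 19, tardiness 14
J1: 33→38, due 6, tardiness 32
J2: 38→41, due 17, tardiness 24
Late samples: 4.

4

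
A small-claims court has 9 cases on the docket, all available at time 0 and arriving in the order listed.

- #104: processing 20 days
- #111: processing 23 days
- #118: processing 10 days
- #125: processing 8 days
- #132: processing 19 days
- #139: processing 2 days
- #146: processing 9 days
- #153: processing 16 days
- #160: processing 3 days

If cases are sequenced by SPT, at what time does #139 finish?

SPT (increasing processing time): #139 #160 #125 #146 #118 #153 #132 #104 #111.
#139: 0→2

2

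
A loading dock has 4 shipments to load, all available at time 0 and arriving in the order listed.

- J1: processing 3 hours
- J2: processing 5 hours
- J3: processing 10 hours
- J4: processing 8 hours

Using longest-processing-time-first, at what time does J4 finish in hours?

18

LPT (decreasing processing time): J3 J4 J2 J1.
J3: 0→10
J4: 10→18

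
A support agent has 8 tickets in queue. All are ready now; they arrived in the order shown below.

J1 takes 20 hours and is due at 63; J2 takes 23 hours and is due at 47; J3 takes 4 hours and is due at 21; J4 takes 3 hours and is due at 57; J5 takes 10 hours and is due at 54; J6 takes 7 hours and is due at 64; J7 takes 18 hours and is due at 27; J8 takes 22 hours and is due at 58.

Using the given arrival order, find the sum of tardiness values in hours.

FIFO (arrival order): J1 J2 J3 J4 J5 J6 J7 J8.
J1: 0→20, due 63, tardiness 0
J2: 20→43, due 47, tardiness 0
J3: 43→47, due 21, tardiness 26
J4: 47→50, due 57, tardiness 0
J5: 50→60, due 54, tardiness 6
J6: 60→67, due 64, tardiness 3
J7: 67→85, due 27, tardiness 58
J8: 85→107, due 58, tardiness 49
Sum = 0+0+26+0+6+3+58+49 = 142.

142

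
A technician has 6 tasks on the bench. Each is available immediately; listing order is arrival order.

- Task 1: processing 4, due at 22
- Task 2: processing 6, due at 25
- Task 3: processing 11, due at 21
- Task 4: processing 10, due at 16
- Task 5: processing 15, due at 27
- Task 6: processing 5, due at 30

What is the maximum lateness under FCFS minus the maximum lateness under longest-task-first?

-8

FIFO (arrival order): Task 1 Task 2 Task 3 Task 4 Task 5 Task 6.
Task 1: 0→4, due 22, lateness -18
Task 2: 4→10, due 25, lateness -15
Task 3: 10→21, due 21, lateness 0
Task 4: 21→31, due 16, lateness 15
Task 5: 31→46, due 27, lateness 19
Task 6: 46→51, due 30, lateness 21
Maximum = 21.
LPT (decreasing processing time): Task 5 Task 3 Task 4 Task 2 Task 6 Task 1.
Task 5: 0→15, due 27, lateness -12
Task 3: 15→26, due 21, lateness 5
Task 4: 26→36, due 16, lateness 20
Task 2: 36→42, due 25, lateness 17
Task 6: 42→47, due 30, lateness 17
Task 1: 47→51, due 22, lateness 29
Maximum = 29.
Difference = 21 − 29 = -8.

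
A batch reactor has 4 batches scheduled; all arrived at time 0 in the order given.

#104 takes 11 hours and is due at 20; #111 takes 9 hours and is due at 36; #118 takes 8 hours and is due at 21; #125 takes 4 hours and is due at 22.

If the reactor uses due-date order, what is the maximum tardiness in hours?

1

EDD (increasing due date): #104 #118 #125 #111.
#104: 0→11, due 20, tardiness 0
#118: 11→19, due 21, tardiness 0
#125: 19→23, due 22, tardiness 1
#111: 23→32, due 36, tardiness 0
Maximum = 1.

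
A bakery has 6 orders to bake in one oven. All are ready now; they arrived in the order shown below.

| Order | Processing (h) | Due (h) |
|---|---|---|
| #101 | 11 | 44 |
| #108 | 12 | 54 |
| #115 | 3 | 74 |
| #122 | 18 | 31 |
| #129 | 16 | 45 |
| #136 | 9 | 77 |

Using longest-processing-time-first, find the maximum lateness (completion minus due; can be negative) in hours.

13

LPT (decreasing processing time): #122 #129 #108 #101 #136 #115.
#122: 0→18, due 31, lateness -13
#129: 18→34, due 45, lateness -11
#108: 34→46, due 54, lateness -8
#101: 46→57, due 44, lateness 13
#136: 57→66, due 77, lateness -11
#115: 66→69, due 74, lateness -5
Maximum = 13.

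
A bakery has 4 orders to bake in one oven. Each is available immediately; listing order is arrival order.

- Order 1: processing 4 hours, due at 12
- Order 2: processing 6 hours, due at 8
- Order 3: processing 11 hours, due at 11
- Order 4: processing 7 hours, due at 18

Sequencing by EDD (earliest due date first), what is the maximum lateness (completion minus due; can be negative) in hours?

EDD (increasing due date): Order 2 Order 3 Order 1 Order 4.
Order 2: 0→6, due 8, lateness -2
Order 3: 6→17, due 11, lateness 6
Order 1: 17→21, due 12, lateness 9
Order 4: 21→28, due 18, lateness 10
Maximum = 10.

10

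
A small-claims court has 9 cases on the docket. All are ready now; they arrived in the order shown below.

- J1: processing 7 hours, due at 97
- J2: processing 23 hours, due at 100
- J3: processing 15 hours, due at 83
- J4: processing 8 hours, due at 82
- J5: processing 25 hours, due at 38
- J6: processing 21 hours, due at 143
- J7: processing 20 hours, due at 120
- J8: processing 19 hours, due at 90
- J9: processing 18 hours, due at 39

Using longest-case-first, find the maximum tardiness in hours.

87

LPT (decreasing processing time): J5 J2 J6 J7 J8 J9 J3 J4 J1.
J5: 0→25, due 38, tardiness 0
J2: 25→48, due 100, tardiness 0
J6: 48→69, due 143, tardiness 0
J7: 69→89, due 120, tardiness 0
J8: 89→108, due 90, tardiness 18
J9: 108→126, due 39, tardiness 87
J3: 126→141, due 83, tardiness 58
J4: 141→149, due 82, tardiness 67
J1: 149→156, due 97, tardiness 59
Maximum = 87.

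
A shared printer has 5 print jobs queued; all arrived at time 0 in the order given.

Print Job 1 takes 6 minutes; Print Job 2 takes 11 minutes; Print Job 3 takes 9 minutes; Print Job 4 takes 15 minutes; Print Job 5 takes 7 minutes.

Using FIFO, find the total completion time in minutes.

138

FIFO (arrival order): Print Job 1 Print Job 2 Print Job 3 Print Job 4 Print Job 5.
Print Job 1: 0→6
Print Job 2: 6→17
Print Job 3: 17→26
Print Job 4: 26→41
Print Job 5: 41→48
Sum = 6+17+26+41+48 = 138.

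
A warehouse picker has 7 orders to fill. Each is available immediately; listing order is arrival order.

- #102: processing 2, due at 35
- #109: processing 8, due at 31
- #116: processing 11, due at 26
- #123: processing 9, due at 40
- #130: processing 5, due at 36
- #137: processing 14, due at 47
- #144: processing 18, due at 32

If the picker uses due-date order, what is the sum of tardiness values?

EDD (increasing due date): #116 #109 #144 #102 #130 #123 #137.
#116: 0→11, due 26, tardiness 0
#109: 11→19, due 31, tardiness 0
#144: 19→37, due 32, tardiness 5
#102: 37→39, due 35, tardiness 4
#130: 39→44, due 36, tardiness 8
#123: 44→53, due 40, tardiness 13
#137: 53→67, due 47, tardiness 20
Sum = 0+0+5+4+8+13+20 = 50.

50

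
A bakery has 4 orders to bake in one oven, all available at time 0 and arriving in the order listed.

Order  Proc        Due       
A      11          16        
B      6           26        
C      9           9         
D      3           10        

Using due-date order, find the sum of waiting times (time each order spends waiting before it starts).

44

EDD (increasing due date): C D A B.
C: waits 0, runs 0→9
D: waits 9, runs 9→12
A: waits 12, runs 12→23
B: waits 23, runs 23→29
Sum = 0+9+12+23 = 44.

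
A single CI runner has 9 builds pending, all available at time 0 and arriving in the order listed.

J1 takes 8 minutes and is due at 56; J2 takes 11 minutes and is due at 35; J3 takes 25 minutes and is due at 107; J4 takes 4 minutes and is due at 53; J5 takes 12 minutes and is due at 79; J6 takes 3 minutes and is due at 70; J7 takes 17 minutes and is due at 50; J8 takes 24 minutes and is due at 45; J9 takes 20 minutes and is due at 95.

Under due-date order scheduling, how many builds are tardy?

5

EDD (increasing due date): J2 J8 J7 J4 J1 J6 J5 J9 J3.
J2: 0→11, due 35, tardiness 0
J8: 11→35, due 45, tardiness 0
J7: 35→52, due 50, tardiness 2
J4: 52→56, due 53, tardiness 3
J1: 56→64, due 56, tardiness 8
J6: 64→67, due 70, tardiness 0
J5: 67→79, due 79, tardiness 0
J9: 79→99, due 95, tardiness 4
J3: 99→124, due 107, tardiness 17
Late builds: 5.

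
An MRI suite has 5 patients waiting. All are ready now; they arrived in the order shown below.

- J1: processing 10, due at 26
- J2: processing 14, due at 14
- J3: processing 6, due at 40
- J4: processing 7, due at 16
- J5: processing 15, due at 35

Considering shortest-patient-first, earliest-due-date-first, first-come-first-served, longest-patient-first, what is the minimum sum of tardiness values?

SPT (increasing processing time): J3 J4 J1 J2 J5.
J3: 0→6, due 40, tardiness 0
J4: 6→13, due 16, tardiness 0
J1: 13→23, due 26, tardiness 0
J2: 23→37, due 14, tardiness 23
J5: 37→52, due 35, tardiness 17
Sum = 0+0+0+23+17 = 40.
EDD (increasing due date): J2 J4 J1 J5 J3.
J2: 0→14, due 14, tardiness 0
J4: 14→21, due 16, tardiness 5
J1: 21→31, due 26, tardiness 5
J5: 31→46, due 35, tardiness 11
J3: 46→52, due 40, tardiness 12
Sum = 0+5+5+11+12 = 33.
FIFO (arrival order): J1 J2 J3 J4 J5.
J1: 0→10, due 26, tardiness 0
J2: 10→24, due 14, tardiness 10
J3: 24→30, due 40, tardiness 0
J4: 30→37, due 16, tardiness 21
J5: 37→52, due 35, tardiness 17
Sum = 0+10+0+21+17 = 48.
LPT (decreasing processing time): J5 J2 J1 J4 J3.
J5: 0→15, due 35, tardiness 0
J2: 15→29, due 14, tardiness 15
J1: 29→39, due 26, tardiness 13
J4: 39→46, due 16, tardiness 30
J3: 46→52, due 40, tardiness 12
Sum = 0+15+13+30+12 = 70.
SPT 40, EDD 33, FIFO 48, LPT 70 → minimum 33.

33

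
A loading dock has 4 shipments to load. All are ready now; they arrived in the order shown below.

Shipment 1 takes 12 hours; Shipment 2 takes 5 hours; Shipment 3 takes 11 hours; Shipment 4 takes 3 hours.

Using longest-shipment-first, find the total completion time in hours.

94

LPT (decreasing processing time): Shipment 1 Shipment 3 Shipment 2 Shipment 4.
Shipment 1: 0→12
Shipment 3: 12→23
Shipment 2: 23→28
Shipment 4: 28→31
Sum = 12+23+28+31 = 94.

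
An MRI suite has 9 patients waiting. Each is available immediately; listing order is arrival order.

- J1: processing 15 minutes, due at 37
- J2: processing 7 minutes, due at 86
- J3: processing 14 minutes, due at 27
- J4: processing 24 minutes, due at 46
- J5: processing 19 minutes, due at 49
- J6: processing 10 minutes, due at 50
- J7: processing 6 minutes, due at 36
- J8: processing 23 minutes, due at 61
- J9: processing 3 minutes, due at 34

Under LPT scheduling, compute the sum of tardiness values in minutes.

379

LPT (decreasing processing time): J4 J8 J5 J1 J3 J6 J2 J7 J9.
J4: 0→24, due 46, tardiness 0
J8: 24→47, due 61, tardiness 0
J5: 47→66, due 49, tardiness 17
J1: 66→81, due 37, tardiness 44
J3: 81→95, due 27, tardiness 68
J6: 95→105, due 50, tardiness 55
J2: 105→112, due 86, tardiness 26
J7: 112→118, due 36, tardiness 82
J9: 118→121, due 34, tardiness 87
Sum = 0+0+17+44+68+55+26+82+87 = 379.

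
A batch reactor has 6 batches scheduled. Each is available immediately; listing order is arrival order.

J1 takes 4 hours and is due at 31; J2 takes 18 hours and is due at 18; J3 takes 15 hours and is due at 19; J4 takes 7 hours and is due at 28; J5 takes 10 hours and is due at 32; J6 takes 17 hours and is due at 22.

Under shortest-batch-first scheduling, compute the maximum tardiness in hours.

53

SPT (increasing processing time): J1 J4 J5 J3 J6 J2.
J1: 0→4, due 31, tardiness 0
J4: 4→11, due 28, tardiness 0
J5: 11→21, due 32, tardiness 0
J3: 21→36, due 19, tardiness 17
J6: 36→53, due 22, tardiness 31
J2: 53→71, due 18, tardiness 53
Maximum = 53.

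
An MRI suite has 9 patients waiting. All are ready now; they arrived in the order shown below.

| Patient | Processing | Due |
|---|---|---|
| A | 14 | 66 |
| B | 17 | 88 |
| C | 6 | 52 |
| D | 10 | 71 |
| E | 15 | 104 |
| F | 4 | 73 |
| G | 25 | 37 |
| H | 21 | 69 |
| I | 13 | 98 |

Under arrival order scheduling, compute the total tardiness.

FIFO (arrival order): A B C D E F G H I.
A: 0→14, due 66, tardiness 0
B: 14→31, due 88, tardiness 0
C: 31→37, due 52, tardiness 0
D: 37→47, due 71, tardiness 0
E: 47→62, due 104, tardiness 0
F: 62→66, due 73, tardiness 0
G: 66→91, due 37, tardiness 54
H: 91→112, due 69, tardiness 43
I: 112→125, due 98, tardiness 27
Sum = 0+0+0+0+0+0+54+43+27 = 124.

124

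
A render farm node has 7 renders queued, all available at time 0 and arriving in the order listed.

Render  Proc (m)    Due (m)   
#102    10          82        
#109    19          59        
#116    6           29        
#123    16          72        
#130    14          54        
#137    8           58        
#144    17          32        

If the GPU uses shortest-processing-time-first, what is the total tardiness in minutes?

70

SPT (increasing processing time): #116 #137 #102 #130 #123 #144 #109.
#116: 0→6, due 29, tardiness 0
#137: 6→14, due 58, tardiness 0
#102: 14→24, due 82, tardiness 0
#130: 24→38, due 54, tardiness 0
#123: 38→54, due 72, tardiness 0
#144: 54→71, due 32, tardiness 39
#109: 71→90, due 59, tardiness 31
Sum = 0+0+0+0+0+39+31 = 70.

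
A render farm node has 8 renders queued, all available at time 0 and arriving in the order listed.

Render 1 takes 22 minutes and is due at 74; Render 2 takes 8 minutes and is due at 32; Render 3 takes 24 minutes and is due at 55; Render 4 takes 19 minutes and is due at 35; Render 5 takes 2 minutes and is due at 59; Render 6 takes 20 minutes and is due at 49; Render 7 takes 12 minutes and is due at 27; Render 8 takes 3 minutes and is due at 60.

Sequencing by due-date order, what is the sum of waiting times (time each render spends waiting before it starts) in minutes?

386

EDD (increasing due date): Render 7 Render 2 Render 4 Render 6 Render 3 Render 5 Render 8 Render 1.
Render 7: waits 0, runs 0→12
Render 2: waits 12, runs 12→20
Render 4: waits 20, runs 20→39
Render 6: waits 39, runs 39→59
Render 3: waits 59, runs 59→83
Render 5: waits 83, runs 83→85
Render 8: waits 85, runs 85→88
Render 1: waits 88, runs 88→110
Sum = 0+12+20+39+59+83+85+88 = 386.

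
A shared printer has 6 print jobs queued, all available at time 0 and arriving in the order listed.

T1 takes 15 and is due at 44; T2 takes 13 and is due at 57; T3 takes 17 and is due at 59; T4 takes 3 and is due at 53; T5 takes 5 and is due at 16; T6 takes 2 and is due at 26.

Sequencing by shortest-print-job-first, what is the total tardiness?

SPT (increasing processing time): T6 T4 T5 T2 T1 T3.
T6: 0→2, due 26, tardiness 0
T4: 2→5, due 53, tardiness 0
T5: 5→10, due 16, tardiness 0
T2: 10→23, due 57, tardiness 0
T1: 23→38, due 44, tardiness 0
T3: 38→55, due 59, tardiness 0
Sum = 0+0+0+0+0+0 = 0.

0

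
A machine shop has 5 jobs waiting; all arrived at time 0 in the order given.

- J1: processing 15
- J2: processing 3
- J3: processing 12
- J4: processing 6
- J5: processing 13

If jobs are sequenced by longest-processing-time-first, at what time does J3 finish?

LPT (decreasing processing time): J1 J5 J3 J4 J2.
J1: 0→15
J5: 15→28
J3: 28→40

40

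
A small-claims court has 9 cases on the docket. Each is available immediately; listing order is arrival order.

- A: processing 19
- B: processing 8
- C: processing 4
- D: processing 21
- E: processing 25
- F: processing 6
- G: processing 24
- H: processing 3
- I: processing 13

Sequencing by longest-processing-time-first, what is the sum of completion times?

804

LPT (decreasing processing time): E G D A I B F C H.
E: 0→25
G: 25→49
D: 49→70
A: 70→89
I: 89→102
B: 102→110
F: 110→116
C: 116→120
H: 120→123
Sum = 25+49+70+89+102+110+116+120+123 = 804.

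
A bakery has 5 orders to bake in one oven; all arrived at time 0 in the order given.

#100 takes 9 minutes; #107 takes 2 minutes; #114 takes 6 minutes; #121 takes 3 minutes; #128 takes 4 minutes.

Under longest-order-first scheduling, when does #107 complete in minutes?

LPT (decreasing processing time): #100 #114 #128 #121 #107.
#100: 0→9
#114: 9→15
#128: 15→19
#121: 19→22
#107: 22→24

24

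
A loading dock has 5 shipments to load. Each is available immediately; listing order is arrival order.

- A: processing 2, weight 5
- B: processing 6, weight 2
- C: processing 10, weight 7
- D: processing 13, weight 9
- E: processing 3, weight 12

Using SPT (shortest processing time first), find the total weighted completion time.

545

SPT (increasing processing time): A E B C D.
A: finishes 2, weight 5, w·C = 10
E: finishes 5, weight 12, w·C = 60
B: finishes 11, weight 2, w·C = 22
C: finishes 21, weight 7, w·C = 147
D: finishes 34, weight 9, w·C = 306
Sum = 10+60+22+147+306 = 545.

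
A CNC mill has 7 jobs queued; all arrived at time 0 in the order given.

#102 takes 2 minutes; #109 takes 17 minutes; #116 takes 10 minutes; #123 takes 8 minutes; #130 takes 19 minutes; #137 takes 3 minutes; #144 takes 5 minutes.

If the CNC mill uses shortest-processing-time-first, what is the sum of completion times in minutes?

SPT (increasing processing time): #102 #137 #144 #123 #116 #109 #130.
#102: 0→2
#137: 2→5
#144: 5→10
#123: 10→18
#116: 18→28
#109: 28→45
#130: 45→64
Sum = 2+5+10+18+28+45+64 = 172.

172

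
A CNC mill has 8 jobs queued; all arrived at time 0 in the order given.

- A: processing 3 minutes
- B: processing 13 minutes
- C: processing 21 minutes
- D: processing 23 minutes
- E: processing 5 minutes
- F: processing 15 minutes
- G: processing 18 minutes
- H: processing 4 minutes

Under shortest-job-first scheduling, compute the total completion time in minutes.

326

SPT (increasing processing time): A H E B F G C D.
A: 0→3
H: 3→7
E: 7→12
B: 12→25
F: 25→40
G: 40→58
C: 58→79
D: 79→102
Sum = 3+7+12+25+40+58+79+102 = 326.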